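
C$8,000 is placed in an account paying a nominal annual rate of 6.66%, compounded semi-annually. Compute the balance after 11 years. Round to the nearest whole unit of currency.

With 2 periods per year: i = 0.0333, n = 22.
FV = 8,000 × (1 + 0.0333)^22 = 16,446.4221

C$16,446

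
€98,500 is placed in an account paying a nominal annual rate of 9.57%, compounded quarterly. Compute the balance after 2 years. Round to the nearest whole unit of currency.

With 4 periods per year: i = 0.023925, n = 8.
FV = PV·(1+i)^n = 98,500 × 1.208218 = 119,009.4382

€119,009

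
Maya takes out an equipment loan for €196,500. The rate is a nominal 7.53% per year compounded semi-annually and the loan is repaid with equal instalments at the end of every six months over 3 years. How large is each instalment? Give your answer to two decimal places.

Periodic rate i = 0.0753/2 = 0.03765; n = 3 × 2 = 6 periods.
PMT = 196500 / ( [1 − (1+0.03765)^(−6)] / 0.03765 ) = 196500 / 5.282480 = 37,198.4356

€37,198.44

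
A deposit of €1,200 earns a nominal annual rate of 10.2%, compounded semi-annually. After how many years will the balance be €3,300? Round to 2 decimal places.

Periodic rate i = 0.102/2 = 0.051.
(1+i)^n = 3300/1200 = 2.75000, so n = ln 2.75000 / ln 1.051 = 20.3369 half-years
= 20.3369/2 years

10.17 years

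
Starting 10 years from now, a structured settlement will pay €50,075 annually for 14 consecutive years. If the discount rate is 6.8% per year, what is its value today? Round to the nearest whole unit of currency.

Value one period before first payment (t=9): 50075 × [1 − (1+0.068)^(−14)] / 0.068 = 50075 × 8.851332 = 443,230.4472
Discount back 9 years: 443,230.4472 × (1+0.068)^(−9) = 443,230.4472 × 0.553170 = 245,181.8467

€245,182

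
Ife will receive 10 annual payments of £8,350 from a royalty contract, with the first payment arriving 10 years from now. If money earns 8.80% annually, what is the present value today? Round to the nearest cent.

PV at t=9 (ordinary 10-year annuity): 8350 × a(10|0.088) = 8350 × 6.474543 = 54,062.4300
PV₀ = 54,062.4300 / (1+0.088)^9 = 54,062.4300 / 2.136289 = 25,306.6993

£25,306.70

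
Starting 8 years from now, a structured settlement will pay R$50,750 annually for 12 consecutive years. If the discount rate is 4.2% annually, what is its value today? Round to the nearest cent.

R$352,999.60

Value one period before first payment (t=7): 50750 × [1 − (1+0.042)^(−12)] / 0.042 = 50750 × 9.277099 = 470,812.7786
Discount back 7 years: 470,812.7786 × (1+0.042)^(−7) = 470,812.7786 × 0.749766 = 352,999.5966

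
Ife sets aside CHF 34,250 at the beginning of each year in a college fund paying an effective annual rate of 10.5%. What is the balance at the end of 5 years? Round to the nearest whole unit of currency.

CHF 233,366

Accumulation factor s(5|0.105) × (1+i) = 6.813606; FV = 34250 × 6.813606 = 233,366.0206
Payments are at the start of each period, so multiply by (1+i).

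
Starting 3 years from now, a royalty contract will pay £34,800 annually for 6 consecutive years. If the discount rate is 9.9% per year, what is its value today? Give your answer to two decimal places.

PV at t=2 (ordinary 6-year annuity): 34800 × a(6|0.099) = 34800 × 4.368054 = 152,008.2633
Discount back 2 years: 152,008.2633 × (1+0.099)^(−2) = 152,008.2633 × 0.827951 = 125,855.3879

£125,855.39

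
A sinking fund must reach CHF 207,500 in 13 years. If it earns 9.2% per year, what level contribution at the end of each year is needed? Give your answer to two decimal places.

CHF 8,921.63

PMT = 207500 / ( [(1+0.092)^13 − 1] / 0.092 ) = 207500 / 23.258092 = 8,921.6262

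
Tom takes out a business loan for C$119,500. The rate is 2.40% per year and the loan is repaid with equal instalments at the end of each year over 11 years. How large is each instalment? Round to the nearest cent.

Annuity-PV factor = 9.567834; PMT = 119500 / 9.567834 = 12,489.7648

C$12,489.76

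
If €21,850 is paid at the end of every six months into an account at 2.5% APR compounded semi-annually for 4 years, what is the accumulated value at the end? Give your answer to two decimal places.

€182,641.70

With 2 periods per year: i = 0.0125, n = 8.
FV = 21850 × [(1+0.0125)^8 − 1] / 0.0125 = 21850 × 8.358888 = 182,641.7049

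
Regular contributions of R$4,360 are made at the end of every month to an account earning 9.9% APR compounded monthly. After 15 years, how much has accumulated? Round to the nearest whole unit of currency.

i = 0.099/12 = 0.00825 per month; n = 15·12 = 180.
FV = 4360 × [(1+0.00825)^180 − 1] / 0.00825 = 4360 × 410.684919 = 1,790,586.2475

R$1,790,586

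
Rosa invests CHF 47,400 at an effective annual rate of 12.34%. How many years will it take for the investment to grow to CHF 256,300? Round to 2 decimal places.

n = ln(256300/47400) / ln(1+0.1234) = ln(5.40717) / 0.116360 = 14.5044 years

14.50 years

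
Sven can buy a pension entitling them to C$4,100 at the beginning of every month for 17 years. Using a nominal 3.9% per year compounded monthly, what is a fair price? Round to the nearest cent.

C$612,749.53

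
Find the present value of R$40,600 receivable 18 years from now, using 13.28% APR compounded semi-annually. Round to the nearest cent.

R$4,012.37

i = 0.1328/2 = 0.0664 per half-year; n = 18·2 = 36.
Discount factor = (1+0.0664)^(−36) = 0.098827; PV = 40,600 × 0.098827 = 4,012.3714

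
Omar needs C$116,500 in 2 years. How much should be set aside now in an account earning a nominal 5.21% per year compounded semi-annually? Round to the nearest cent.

C$105,111.89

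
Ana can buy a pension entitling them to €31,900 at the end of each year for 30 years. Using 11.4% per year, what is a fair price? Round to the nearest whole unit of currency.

€268,851

Annuity factor a(30|0.114) = 8.427945; PV = 31900 × 8.427945 = 268,851.4420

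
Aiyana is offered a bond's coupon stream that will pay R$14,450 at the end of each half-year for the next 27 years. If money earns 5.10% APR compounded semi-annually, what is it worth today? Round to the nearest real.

R$421,187

i = 0.051/2 = 0.0255 per half-year; n = 27·2 = 54.
Annuity factor a(54|0.0255) = 29.147901; PV = 14450 × 29.147901 = 421,187.1758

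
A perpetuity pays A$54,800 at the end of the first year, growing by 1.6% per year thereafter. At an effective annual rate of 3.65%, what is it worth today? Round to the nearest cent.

PV = D₁/(r − g) = 54800/(0.0365 − 0.016) = 2,673,170.7317

A$2,673,170.73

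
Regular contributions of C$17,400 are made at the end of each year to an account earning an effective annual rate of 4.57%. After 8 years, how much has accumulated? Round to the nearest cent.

Accumulation factor s(8|0.0457) = 9.403486; FV = 17400 × 9.403486 = 163,620.6640

C$163,620.66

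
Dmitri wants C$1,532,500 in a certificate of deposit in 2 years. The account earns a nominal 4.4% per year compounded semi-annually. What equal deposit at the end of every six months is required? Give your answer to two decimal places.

Periodic rate i = 0.044/2 = 0.022; n = 2 × 2 = 4 periods.
PMT = 1.5325e+06 / ( [(1+0.022)^4 − 1] / 0.022 ) = 1.5325e+06 / 4.133947 = 370,711.1220

C$370,711.12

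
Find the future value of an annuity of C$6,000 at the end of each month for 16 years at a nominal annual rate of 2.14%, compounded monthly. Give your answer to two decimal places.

Periodic rate i = 0.0214/12 = 0.00178333; n = 16 × 12 = 192 periods.
Accumulation factor s(192|0.00178333) = 228.725675; FV = 6000 × 228.725675 = 1,372,354.0476

C$1,372,354.05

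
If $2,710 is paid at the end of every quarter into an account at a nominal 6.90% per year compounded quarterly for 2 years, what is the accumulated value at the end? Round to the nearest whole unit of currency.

$23,035

With 4 periods per year: i = 0.01725, n = 8.
FV = PMT · [(1+i)^n − 1] / i = 2710 · 8.500028 = 23,035.0754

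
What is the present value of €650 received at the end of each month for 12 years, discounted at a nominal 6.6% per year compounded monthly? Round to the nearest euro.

i = 0.066/12 = 0.0055 per month; n = 12·12 = 144.
Annuity factor a(144|0.0055) = 99.286913; PV = 650 × 99.286913 = 64,536.4937

€64,536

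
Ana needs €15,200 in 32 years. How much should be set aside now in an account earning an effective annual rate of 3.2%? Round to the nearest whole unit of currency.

€5,547

PV = FV·(1+i)^(−n) = 15,200 × 0.364964 = 5,547.4484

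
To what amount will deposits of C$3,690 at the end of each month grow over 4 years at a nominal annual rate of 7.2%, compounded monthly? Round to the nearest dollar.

i = 0.072/12 = 0.006 per month; n = 4·12 = 48.
Accumulation factor s(48|0.006) = 55.435003; FV = 3690 × 55.435003 = 204,555.1625

C$204,555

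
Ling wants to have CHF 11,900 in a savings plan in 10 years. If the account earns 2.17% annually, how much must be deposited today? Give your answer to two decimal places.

CHF 9,600.92

PV = 11,900 / (1 + 0.0217)^10 = 11,900 / 1.239464 = 9,600.9239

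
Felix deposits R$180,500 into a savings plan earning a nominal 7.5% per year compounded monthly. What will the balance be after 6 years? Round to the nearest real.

R$282,684

With 12 periods per year: i = 0.00625, n = 72.
FV = 180,500 × (1 + 0.00625)^72 = 282,684.1961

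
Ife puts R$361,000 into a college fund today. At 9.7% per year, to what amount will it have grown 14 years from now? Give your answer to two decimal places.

R$1,319,471.42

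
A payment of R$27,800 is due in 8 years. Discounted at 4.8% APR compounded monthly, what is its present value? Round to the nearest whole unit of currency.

R$18,950

Periodic rate i = 0.048/12 = 0.004; n = 8 × 12 = 96 periods.
PV = FV·(1+i)^(−n) = 27,800 × 0.681653 = 18,949.9630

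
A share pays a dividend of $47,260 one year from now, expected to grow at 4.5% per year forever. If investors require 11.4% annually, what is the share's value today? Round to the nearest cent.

$684,927.54

PV = PMT / (i − g) = 47260 / (0.114 − 0.045) = 47260 / 0.069000 = 684,927.5362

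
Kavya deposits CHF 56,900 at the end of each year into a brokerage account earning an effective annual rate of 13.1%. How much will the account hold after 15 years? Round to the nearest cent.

FV = PMT · [(1+i)^n − 1] / i = 56900 · 40.746625 = 2,318,482.9884

CHF 2,318,482.99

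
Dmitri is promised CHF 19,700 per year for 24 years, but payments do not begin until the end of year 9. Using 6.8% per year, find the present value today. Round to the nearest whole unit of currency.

PV at t=8 (ordinary 24-year annuity): 19700 × a(24|0.068) = 19700 × 11.673521 = 229,968.3541
PV₀ = 229,968.3541 / (1+0.068)^8 = 229,968.3541 / 1.692661 = 135,862.0163

CHF 135,862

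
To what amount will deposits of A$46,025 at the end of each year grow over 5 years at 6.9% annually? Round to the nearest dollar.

A$264,150

Accumulation factor s(5|0.069) = 5.739275; FV = 46025 × 5.739275 = 264,150.1416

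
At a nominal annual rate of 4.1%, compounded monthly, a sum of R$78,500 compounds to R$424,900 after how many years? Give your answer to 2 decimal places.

41.26 years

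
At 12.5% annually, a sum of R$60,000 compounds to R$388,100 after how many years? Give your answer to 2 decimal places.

n = ln(388100/60000) / ln(1+0.125) = ln(6.46833) / 0.117783 = 15.8505 years

15.85 years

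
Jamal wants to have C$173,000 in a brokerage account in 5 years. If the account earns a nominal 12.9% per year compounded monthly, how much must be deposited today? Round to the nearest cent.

C$91,079.60

Periodic rate i = 0.129/12 = 0.01075; n = 5 × 12 = 60 periods.
Discount factor = (1+0.01075)^(−60) = 0.526472; PV = 173,000 × 0.526472 = 91,079.5975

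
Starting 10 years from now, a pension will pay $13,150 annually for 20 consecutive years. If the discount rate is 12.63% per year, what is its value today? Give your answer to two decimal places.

Value one period before first payment (t=9): 13150 × [1 − (1+0.1263)^(−20)] / 0.1263 = 13150 × 7.183962 = 94,469.1052
Discount back 9 years: 94,469.1052 × (1+0.1263)^(−9) = 94,469.1052 × 0.342857 = 32,389.4106

$32,389.41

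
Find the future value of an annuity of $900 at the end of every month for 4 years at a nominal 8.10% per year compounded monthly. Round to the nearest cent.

$50,819.06

i = 0.081/12 = 0.00675 per month; n = 4·12 = 48.
FV = PMT · [(1+i)^n − 1] / i = 900 · 56.465625 = 50,819.0628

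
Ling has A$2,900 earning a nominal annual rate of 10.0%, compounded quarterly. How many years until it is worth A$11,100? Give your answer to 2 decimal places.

Periodic rate i = 0.1/4 = 0.025.
(1+i)^n = 11100/2900 = 3.82759, so n = ln 3.82759 / ln 1.025 = 54.3577 quarters
= 54.3577/4 years

13.59 years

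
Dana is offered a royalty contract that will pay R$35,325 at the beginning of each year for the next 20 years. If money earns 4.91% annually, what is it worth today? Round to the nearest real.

R$465,388

PV = PMT · [1 − (1+i)^(−n)] / i × (1+i) = 35325 · 13.174453 = 465,387.5639
(Beginning-of-period payments → annuity-due factor ×(1+i).)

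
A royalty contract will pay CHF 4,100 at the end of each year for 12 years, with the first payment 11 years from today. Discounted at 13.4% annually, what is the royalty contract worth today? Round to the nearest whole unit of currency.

Value one period before first payment (t=10): 4100 × [1 − (1+0.134)^(−12)] / 0.134 = 4100 × 5.812479 = 23,831.1643
PV₀ = 23,831.1643 / (1+0.134)^10 = 23,831.1643 / 3.516661 = 6,776.6447

CHF 6,777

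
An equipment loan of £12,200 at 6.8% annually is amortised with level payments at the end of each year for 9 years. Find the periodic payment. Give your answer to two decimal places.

£1,856.64

Annuity-PV factor = 6.571027; PMT = 12200 / 6.571027 = 1,856.6351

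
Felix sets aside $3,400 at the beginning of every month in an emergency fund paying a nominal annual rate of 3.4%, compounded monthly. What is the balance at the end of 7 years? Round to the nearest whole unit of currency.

With 12 periods per year: i = 0.00283333, n = 84.
FV = 3400 × [(1+0.00283333)^84 − 1] / 0.00283333 × (1+i) = 3400 × 94.956154 = 322,850.9252
Payments are at the start of each period, so multiply by (1+i).

$322,851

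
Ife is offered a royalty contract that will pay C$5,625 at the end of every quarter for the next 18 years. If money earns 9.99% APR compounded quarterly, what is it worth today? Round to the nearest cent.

C$187,095.70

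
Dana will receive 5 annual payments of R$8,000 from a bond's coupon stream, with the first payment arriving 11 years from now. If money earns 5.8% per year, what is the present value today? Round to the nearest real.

PV at t=10 (ordinary 5-year annuity): 8000 × a(5|0.058) = 8000 × 4.235382 = 33,883.0541
PV₀ = 33,883.0541 / (1+0.058)^10 = 33,883.0541 / 1.757344 = 19,280.8365

R$19,281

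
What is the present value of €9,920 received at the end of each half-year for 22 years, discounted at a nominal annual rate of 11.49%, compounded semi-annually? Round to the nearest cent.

€157,888.00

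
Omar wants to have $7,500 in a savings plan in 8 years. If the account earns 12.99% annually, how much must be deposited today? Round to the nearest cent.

$2,823.20

Discount factor = (1+0.1299)^(−8) = 0.376426; PV = 7,500 × 0.376426 = 2,823.1971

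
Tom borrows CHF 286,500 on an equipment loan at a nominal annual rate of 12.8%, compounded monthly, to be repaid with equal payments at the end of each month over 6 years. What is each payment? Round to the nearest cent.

Periodic rate i = 0.128/12 = 0.0106667; n = 6 × 12 = 72 periods.
PMT = 286500 / ( [1 − (1+0.0106667)^(−72)] / 0.0106667 ) = 286500 / 50.078367 = 5,721.0332

CHF 5,721.03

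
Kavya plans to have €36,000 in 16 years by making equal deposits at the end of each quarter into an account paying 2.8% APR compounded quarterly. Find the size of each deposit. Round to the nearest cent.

Periodic rate i = 0.028/4 = 0.007; n = 16 × 4 = 64 periods.
FV-annuity factor = 80.391113; PMT = 36000 / 80.391113 = 447.8107

€447.81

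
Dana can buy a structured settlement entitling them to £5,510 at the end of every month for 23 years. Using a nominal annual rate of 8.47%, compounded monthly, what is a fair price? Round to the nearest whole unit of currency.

£668,598

Periodic rate i = 0.0847/12 = 0.00705833; n = 23 × 12 = 276 periods.
PV = PMT · [1 − (1+i)^(−n)] / i = 5510 · 121.342608 = 668,597.7697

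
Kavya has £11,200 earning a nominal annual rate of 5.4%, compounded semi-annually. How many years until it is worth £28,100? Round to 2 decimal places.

17.26 years

Periodic rate i = 0.054/2 = 0.027.
(1+i)^n = 28100/11200 = 2.50893, so n = ln 2.50893 / ln 1.027 = 34.5266 half-years
= 34.5266/2 years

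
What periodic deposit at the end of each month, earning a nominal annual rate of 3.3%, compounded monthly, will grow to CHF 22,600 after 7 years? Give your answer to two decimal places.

CHF 239.54

Periodic rate i = 0.033/12 = 0.00275; n = 7 × 12 = 84 periods.
FV-annuity factor = 94.349044; PMT = 22600 / 94.349044 = 239.5361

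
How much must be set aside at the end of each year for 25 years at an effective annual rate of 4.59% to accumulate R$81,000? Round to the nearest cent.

R$1,795.38

FV-annuity factor = 45.115860; PMT = 81000 / 45.115860 = 1,795.3775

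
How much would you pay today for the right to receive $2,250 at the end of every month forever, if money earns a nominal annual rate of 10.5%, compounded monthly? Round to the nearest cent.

Periodic rate i = 0.105/12 = 0.00875.
PV = PMT / i = 2250 / 0.00875 = 257,142.8571

$257,142.86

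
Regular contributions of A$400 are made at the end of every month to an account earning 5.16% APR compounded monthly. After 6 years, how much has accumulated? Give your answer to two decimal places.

A$33,672.14

i = 0.0516/12 = 0.0043 per month; n = 6·12 = 72.
Accumulation factor s(72|0.0043) = 84.180362; FV = 400 × 84.180362 = 33,672.1449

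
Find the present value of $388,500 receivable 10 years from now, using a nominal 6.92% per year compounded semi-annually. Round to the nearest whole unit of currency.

$196,762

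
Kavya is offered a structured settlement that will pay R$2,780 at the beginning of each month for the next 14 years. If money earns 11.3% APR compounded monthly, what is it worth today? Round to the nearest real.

i = 0.113/12 = 0.00941667 per month; n = 14·12 = 168.
Annuity factor a(168|0.00941667) × (1+i) = 84.995654; PV = 2780 × 84.995654 = 236,287.9187
(Beginning-of-period payments → annuity-due factor ×(1+i).)

R$236,288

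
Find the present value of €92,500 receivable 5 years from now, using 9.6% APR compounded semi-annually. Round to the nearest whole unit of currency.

i = 0.096/2 = 0.048 per half-year; n = 5·2 = 10.
PV = 92,500 / (1 + 0.048)^10 = 92,500 / 1.598133 = 57,880.0512

€57,880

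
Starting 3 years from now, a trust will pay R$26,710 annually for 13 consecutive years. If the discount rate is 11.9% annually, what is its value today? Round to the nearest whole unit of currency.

Value one period before first payment (t=2): 26710 × [1 − (1+0.119)^(−13)] / 0.119 = 26710 × 6.455034 = 172,413.9596
PV₀ = 172,413.9596 / (1+0.119)^2 = 172,413.9596 / 1.252161 = 137,693.1238

R$137,693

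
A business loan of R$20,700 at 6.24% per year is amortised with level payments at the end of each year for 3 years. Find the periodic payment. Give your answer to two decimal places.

PMT = 20700 / ( [1 − (1+0.0624)^(−3)] / 0.0624 ) = 20700 / 2.661187 = 7,778.4841

R$7,778.48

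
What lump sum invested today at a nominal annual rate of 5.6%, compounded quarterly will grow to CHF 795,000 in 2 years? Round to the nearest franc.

CHF 711,317

i = 0.056/4 = 0.014 per quarter; n = 2·4 = 8.
PV = 795,000 / (1 + 0.014)^8 = 795,000 / 1.117644 = 711,317.4922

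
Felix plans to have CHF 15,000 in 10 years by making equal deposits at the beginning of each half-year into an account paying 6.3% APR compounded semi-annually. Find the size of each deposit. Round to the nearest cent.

Periodic rate i = 0.063/2 = 0.0315; n = 10 × 2 = 20 periods.
PMT = 15000 / ( [(1+0.0315)^20 − 1] / 0.0315 × (1+i) ) = 15000 / 28.143597 = 532.9809

CHF 532.98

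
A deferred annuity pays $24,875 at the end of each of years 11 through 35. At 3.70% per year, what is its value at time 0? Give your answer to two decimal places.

$278,994.39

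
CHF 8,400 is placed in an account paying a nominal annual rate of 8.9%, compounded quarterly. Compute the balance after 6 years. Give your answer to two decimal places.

With 4 periods per year: i = 0.02225, n = 24.
8,400 × (1+0.02225)^24 = 8,400 × 1.695785 = 14,244.5964

CHF 14,244.60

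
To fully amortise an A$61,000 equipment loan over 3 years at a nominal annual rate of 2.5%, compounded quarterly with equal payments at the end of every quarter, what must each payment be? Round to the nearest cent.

Periodic rate i = 0.025/4 = 0.00625; n = 3 × 4 = 12 periods.
PMT = 61000 / ( [1 − (1+0.00625)^(−12)] / 0.00625 ) = 61000 / 11.526392 = 5,292.2024

A$5,292.20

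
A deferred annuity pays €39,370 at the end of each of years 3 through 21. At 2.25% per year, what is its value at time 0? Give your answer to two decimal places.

€577,005.07

PV at t=2 (ordinary 19-year annuity): 39370 × a(19|0.0225) = 39370 × 15.322896 = 603,262.4115
PV₀ = 603,262.4115 / (1+0.0225)^2 = 603,262.4115 / 1.045506 = 577,005.0744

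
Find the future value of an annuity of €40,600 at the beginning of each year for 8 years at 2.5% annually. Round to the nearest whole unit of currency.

€363,553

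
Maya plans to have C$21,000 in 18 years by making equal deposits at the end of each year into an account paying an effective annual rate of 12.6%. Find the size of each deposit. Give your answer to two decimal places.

C$354.39

FV-annuity factor = 59.255943; PMT = 21000 / 59.255943 = 354.3948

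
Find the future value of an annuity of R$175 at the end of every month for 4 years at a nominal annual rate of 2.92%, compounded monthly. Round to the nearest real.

Periodic rate i = 0.0292/12 = 0.00243333; n = 4 × 12 = 48 periods.
FV = 175 × [(1+0.00243333)^48 − 1] / 0.00243333 = 175 × 50.850076 = 8,898.7633

R$8,899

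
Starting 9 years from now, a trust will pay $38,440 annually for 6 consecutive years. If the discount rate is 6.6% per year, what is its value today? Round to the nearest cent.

$111,252.73

Value one period before first payment (t=8): 38440 × [1 − (1+0.066)^(−6)] / 0.066 = 38440 × 4.825974 = 185,510.4274
PV₀ = 185,510.4274 / (1+0.066)^8 = 185,510.4274 / 1.667468 = 111,252.7330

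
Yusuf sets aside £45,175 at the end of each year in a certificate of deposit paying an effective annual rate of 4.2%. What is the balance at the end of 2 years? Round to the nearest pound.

£92,247

FV = PMT · [(1+i)^n − 1] / i = 45175 · 2.042000 = 92,247.3500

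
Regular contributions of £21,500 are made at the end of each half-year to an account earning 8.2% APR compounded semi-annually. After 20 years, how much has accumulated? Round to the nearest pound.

£2,091,887

With 2 periods per year: i = 0.041, n = 40.
FV = 21500 × [(1+0.041)^40 − 1] / 0.041 = 21500 × 97.297075 = 2,091,887.1195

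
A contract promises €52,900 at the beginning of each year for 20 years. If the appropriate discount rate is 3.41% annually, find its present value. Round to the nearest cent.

PV = PMT · [1 − (1+i)^(−n)] / i × (1+i) = 52900 · 14.817456 = 783,843.4177
(Beginning-of-period payments → annuity-due factor ×(1+i).)

€783,843.42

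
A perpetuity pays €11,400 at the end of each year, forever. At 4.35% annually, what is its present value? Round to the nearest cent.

PV = C/r = 11400/0.0435 = 262,068.9655

€262,068.97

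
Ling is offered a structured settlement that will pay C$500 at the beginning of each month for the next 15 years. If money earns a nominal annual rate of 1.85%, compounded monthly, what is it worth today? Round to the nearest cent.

With 12 periods per year: i = 0.00154167, n = 180.
PV = 500 × [1 − (1+0.00154167)^(−180)] / 0.00154167 × (1+i) = 500 × 157.320549 = 78,660.2746
(annuity-due: payments at period start, so ×(1+i).)

C$78,660.27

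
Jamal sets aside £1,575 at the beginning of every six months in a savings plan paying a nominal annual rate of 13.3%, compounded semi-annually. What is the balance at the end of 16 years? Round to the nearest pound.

i = 0.133/2 = 0.0665 per half-year; n = 16·2 = 32.
FV = PMT · [(1+i)^n − 1] / i × (1+i) = 1575 · 109.822116 = 172,969.8331
(annuity-due: payments at period start, so ×(1+i).)

£172,970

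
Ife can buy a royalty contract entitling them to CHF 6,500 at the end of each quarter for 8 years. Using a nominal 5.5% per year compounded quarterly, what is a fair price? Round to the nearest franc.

Periodic rate i = 0.055/4 = 0.01375; n = 8 × 4 = 32 periods.
PV = 6500 × [1 − (1+0.01375)^(−32)] / 0.01375 = 6500 × 25.747647 = 167,359.7067

CHF 167,360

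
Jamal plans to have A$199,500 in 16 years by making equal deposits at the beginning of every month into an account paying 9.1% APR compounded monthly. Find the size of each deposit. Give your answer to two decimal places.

With 12 periods per year: i = 0.00758333, n = 192.
FV-annuity factor × (1+i) = 433.851232; PMT = 199500 / 433.851232 = 459.8350

A$459.84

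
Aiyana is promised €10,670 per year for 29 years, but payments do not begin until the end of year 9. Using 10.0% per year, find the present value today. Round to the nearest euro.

Value one period before first payment (t=8): 10670 × [1 − (1+0.1)^(−29)] / 0.1 = 10670 × 9.369606 = 99,973.6951
PV₀ = 99,973.6951 / (1+0.1)^8 = 99,973.6951 / 2.143589 = 46,638.4666

€46,638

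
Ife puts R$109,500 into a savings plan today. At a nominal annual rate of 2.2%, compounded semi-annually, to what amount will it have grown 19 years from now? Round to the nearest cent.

With 2 periods per year: i = 0.011, n = 38.
109,500 × (1+0.011)^38 = 109,500 × 1.515458 = 165,942.6540

R$165,942.65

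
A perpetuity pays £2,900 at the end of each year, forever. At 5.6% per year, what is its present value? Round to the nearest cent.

£51,785.71

PV = C/r = 2900/0.056 = 51,785.7143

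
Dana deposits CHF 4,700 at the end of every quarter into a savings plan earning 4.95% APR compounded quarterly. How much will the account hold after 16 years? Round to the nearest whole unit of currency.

CHF 454,657

Periodic rate i = 0.0495/4 = 0.012375; n = 16 × 4 = 64 periods.
FV = 4700 × [(1+0.012375)^64 − 1] / 0.012375 = 4700 × 96.735575 = 454,657.2035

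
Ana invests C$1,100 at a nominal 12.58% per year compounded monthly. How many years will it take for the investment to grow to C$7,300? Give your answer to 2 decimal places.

Periodic rate i = 0.1258/12 = 0.0104833.
(1+i)^n = 7300/1100 = 6.63636, so n = ln 6.63636 / ln 1.01048 = 181.4754 months
= 181.4754/12 years

15.12 years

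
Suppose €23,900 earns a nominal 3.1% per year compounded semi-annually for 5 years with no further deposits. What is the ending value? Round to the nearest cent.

€27,873.86

i = 0.031/2 = 0.0155 per half-year; n = 5·2 = 10.
23,900 × (1+0.0155)^10 = 23,900 × 1.166270 = 27,873.8641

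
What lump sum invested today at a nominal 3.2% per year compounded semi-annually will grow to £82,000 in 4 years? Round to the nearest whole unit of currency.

£72,221

i = 0.032/2 = 0.016 per half-year; n = 4·2 = 8.
Discount factor = (1+0.016)^(−8) = 0.880745; PV = 82,000 × 0.880745 = 72,221.1150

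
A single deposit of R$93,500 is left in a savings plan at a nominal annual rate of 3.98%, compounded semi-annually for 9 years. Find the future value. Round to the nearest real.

With 2 periods per year: i = 0.0199, n = 18.
FV = 93,500 × (1 + 0.0199)^18 = 133,305.5598

R$133,306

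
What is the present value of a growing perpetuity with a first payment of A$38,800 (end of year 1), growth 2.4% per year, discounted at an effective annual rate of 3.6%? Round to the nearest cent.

PV = PMT / (i − g) = 38800 / (0.036 − 0.024) = 38800 / 0.012000 = 3,233,333.3333

A$3,233,333.33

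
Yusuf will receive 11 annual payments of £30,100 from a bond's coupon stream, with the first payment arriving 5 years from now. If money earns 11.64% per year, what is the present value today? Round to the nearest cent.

£116,888.23

PV at t=4 (ordinary 11-year annuity): 30100 × a(11|0.1164) = 30100 × 6.032309 = 181,572.5027
Discount back 4 years: 181,572.5027 × (1+0.1164)^(−4) = 181,572.5027 × 0.643755 = 116,888.2262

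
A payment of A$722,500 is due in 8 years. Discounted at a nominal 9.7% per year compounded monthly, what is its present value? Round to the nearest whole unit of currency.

i = 0.097/12 = 0.00808333 per month; n = 8·12 = 96.
PV = FV·(1+i)^(−n) = 722,500 × 0.461681 = 333,564.7348

A$333,565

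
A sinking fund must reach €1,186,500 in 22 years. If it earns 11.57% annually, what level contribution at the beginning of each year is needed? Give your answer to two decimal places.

€12,160.19

PMT = 1.1865e+06 / ( [(1+0.1157)^22 − 1] / 0.1157 × (1+i) ) = 1.1865e+06 / 97.572464 = 12,160.1930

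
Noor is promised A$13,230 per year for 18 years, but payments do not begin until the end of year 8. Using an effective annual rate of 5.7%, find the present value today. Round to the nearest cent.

PV at t=7 (ordinary 18-year annuity): 13230 × a(18|0.057) = 13230 × 11.075780 = 146,532.5667
PV₀ = 146,532.5667 / (1+0.057)^7 = 146,532.5667 / 1.474093 = 99,405.2326

A$99,405.23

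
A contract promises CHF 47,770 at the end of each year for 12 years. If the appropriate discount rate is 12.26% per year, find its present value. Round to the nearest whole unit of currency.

PV = PMT · [1 − (1+i)^(−n)] / i = 47770 · 6.120460 = 292,374.3791

CHF 292,374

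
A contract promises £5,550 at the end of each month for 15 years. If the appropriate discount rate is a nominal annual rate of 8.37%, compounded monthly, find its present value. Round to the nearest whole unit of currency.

£567,987

i = 0.0837/12 = 0.006975 per month; n = 15·12 = 180.
Annuity factor a(180|0.006975) = 102.340089; PV = 5550 × 102.340089 = 567,987.4921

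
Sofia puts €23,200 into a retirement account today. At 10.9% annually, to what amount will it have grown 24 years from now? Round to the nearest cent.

FV = 23,200 × (1 + 0.109)^24 = 277,872.1955

€277,872.20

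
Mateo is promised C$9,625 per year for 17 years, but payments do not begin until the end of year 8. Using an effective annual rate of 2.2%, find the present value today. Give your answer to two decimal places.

C$116,171.74

PV at t=7 (ordinary 17-year annuity): 9625 × a(17|0.022) = 9625 × 14.055815 = 135,287.2180
PV₀ = 135,287.2180 / (1+0.022)^7 = 135,287.2180 / 1.164545 = 116,171.7404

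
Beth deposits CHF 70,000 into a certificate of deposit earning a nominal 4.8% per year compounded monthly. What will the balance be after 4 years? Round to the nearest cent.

Periodic rate i = 0.048/12 = 0.004; n = 4 × 12 = 48 periods.
FV = PV·(1+i)^n = 70,000 × 1.211207 = 84,784.4593

CHF 84,784.46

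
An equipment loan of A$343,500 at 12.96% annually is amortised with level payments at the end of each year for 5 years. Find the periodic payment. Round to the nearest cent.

PMT = 343500 / ( [1 − (1+0.1296)^(−5)] / 0.1296 ) = 343500 / 3.520667 = 97,566.7474

A$97,566.75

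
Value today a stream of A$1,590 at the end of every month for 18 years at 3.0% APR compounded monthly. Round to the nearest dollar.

Periodic rate i = 0.03/12 = 0.0025; n = 18 × 12 = 216 periods.
PV = PMT · [1 − (1+i)^(−n)] / i = 1590 · 166.743566 = 265,122.2697

A$265,122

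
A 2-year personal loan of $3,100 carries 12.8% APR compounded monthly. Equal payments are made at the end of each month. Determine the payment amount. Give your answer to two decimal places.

Periodic rate i = 0.128/12 = 0.0106667; n = 2 × 12 = 24 periods.
PMT = 3100 / ( [1 − (1+0.0106667)^(−24)] / 0.0106667 ) = 3100 / 21.075733 = 147.0886

$147.09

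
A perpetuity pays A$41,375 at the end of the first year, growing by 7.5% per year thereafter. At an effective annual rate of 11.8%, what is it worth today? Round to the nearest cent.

PV = D₁/(r − g) = 41375/(0.118 − 0.075) = 962,209.3023

A$962,209.30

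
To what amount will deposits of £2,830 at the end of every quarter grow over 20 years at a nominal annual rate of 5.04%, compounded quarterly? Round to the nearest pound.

£386,972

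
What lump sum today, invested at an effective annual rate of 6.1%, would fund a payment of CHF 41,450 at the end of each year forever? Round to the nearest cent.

CHF 679,508.20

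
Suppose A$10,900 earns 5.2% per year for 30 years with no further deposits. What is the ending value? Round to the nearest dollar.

A$49,877

FV = 10,900 × (1 + 0.052)^30 = 49,876.8127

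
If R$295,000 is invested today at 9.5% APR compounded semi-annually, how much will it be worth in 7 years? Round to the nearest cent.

With 2 periods per year: i = 0.0475, n = 14.
295,000 × (1+0.0475)^14 = 295,000 × 1.914946 = 564,908.9545

R$564,908.95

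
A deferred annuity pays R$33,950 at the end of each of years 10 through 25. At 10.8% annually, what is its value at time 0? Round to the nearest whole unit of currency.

Value one period before first payment (t=9): 33950 × [1 − (1+0.108)^(−16)] / 0.108 = 33950 × 7.464773 = 253,429.0516
Discount back 9 years: 253,429.0516 × (1+0.108)^(−9) = 253,429.0516 × 0.397322 = 100,692.8318

R$100,693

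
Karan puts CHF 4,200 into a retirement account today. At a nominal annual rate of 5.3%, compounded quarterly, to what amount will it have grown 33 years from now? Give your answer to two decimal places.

i = 0.053/4 = 0.01325 per quarter; n = 33·4 = 132.
FV = PV·(1+i)^n = 4,200 × 5.683199 = 23,869.4344

CHF 23,869.43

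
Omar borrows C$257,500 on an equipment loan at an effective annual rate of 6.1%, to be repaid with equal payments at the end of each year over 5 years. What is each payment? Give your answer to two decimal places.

C$61,295.96

PMT = 257500 / ( [1 − (1+0.061)^(−5)] / 0.061 ) = 257500 / 4.200929 = 61,295.9641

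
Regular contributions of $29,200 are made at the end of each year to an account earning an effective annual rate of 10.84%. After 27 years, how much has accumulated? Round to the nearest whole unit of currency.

$4,067,329

FV = PMT · [(1+i)^n − 1] / i = 29200 · 139.292083 = 4,067,328.8164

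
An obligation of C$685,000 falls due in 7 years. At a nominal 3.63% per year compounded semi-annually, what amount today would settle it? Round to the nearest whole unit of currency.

C$532,508

With 2 periods per year: i = 0.01815, n = 14.
PV = 685,000 / (1 + 0.01815)^14 = 685,000 / 1.286366 = 532,507.6523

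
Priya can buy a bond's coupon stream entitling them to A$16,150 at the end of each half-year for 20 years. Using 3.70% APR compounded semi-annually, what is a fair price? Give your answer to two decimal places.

With 2 periods per year: i = 0.0185, n = 40.
PV = 16150 × [1 − (1+0.0185)^(−40)] / 0.0185 = 16150 × 28.089137 = 453,639.5639

A$453,639.56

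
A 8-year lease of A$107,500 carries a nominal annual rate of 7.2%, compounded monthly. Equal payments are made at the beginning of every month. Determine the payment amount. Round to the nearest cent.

A$1,467.54

With 12 periods per year: i = 0.006, n = 96.
PMT = 107500 / ( [1 − (1+0.006)^(−96)] / 0.006 × (1+i) ) = 107500 / 73.251757 = 1,467.5416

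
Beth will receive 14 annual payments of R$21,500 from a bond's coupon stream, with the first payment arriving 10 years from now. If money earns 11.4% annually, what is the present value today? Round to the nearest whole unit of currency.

R$55,632

Value one period before first payment (t=9): 21500 × [1 − (1+0.114)^(−14)] / 0.114 = 21500 × 6.836834 = 146,991.9309
Discount back 9 years: 146,991.9309 × (1+0.114)^(−9) = 146,991.9309 × 0.378472 = 55,632.2695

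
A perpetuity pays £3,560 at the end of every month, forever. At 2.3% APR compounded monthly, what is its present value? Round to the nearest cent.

£1,857,391.30

Periodic rate i = 0.023/12 = 0.00191667.
PV = C/r = 3560/0.00191667 = 1,857,391.3043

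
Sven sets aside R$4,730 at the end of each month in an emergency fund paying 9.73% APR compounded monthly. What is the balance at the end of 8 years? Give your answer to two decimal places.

R$683,196.23

With 12 periods per year: i = 0.00810833, n = 96.
FV = PMT · [(1+i)^n − 1] / i = 4730 · 144.438949 = 683,196.2278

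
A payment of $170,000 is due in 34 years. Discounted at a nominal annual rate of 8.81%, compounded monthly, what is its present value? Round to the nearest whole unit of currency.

$8,596

Periodic rate i = 0.0881/12 = 0.00734167; n = 34 × 12 = 408 periods.
PV = FV·(1+i)^(−n) = 170,000 × 0.050567 = 8,596.3744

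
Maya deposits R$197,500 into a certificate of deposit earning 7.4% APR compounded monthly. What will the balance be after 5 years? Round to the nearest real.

R$285,603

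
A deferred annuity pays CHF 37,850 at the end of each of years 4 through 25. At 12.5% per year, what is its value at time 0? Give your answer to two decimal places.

PV at t=3 (ordinary 22-year annuity): 37850 × a(22|0.125) = 37850 × 7.400575 = 280,111.7825
PV₀ = 280,111.7825 / (1+0.125)^3 = 280,111.7825 / 1.423828 = 196,731.4577

CHF 196,731.46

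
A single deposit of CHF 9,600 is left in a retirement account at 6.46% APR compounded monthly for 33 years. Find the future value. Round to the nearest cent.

CHF 80,466.87

i = 0.0646/12 = 0.00538333 per month; n = 33·12 = 396.
FV = 9,600 × (1 + 0.00538333)^396 = 80,466.8674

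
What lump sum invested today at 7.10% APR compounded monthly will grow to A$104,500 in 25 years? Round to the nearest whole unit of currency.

Periodic rate i = 0.071/12 = 0.00591667; n = 25 × 12 = 300 periods.
PV = 104,500 / (1 + 0.00591667)^300 = 104,500 / 5.869501 = 17,803.8992

A$17,804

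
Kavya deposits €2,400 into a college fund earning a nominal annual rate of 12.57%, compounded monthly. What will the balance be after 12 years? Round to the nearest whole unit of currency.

€10,762

Periodic rate i = 0.1257/12 = 0.010475; n = 12 × 12 = 144 periods.
FV = PV·(1+i)^n = 2,400 × 4.484175 = 10,762.0196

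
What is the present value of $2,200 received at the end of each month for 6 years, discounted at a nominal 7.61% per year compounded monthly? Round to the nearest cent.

With 12 periods per year: i = 0.00634167, n = 72.
Annuity factor a(72|0.00634167) = 57.658731; PV = 2200 × 57.658731 = 126,849.2076

$126,849.21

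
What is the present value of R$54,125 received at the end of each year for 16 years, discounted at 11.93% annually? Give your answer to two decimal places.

Annuity factor a(16|0.1193) = 7.001160; PV = 54125 × 7.001160 = 378,937.8009

R$378,937.80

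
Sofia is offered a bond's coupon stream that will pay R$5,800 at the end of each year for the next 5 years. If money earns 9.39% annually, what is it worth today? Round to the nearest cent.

R$22,333.52

PV = 5800 × [1 − (1+0.0939)^(−5)] / 0.0939 = 5800 × 3.850608 = 22,333.5242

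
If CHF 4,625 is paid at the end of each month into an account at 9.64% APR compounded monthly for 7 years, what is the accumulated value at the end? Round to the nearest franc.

With 12 periods per year: i = 0.00803333, n = 84.
FV = PMT · [(1+i)^n − 1] / i = 4625 · 119.297095 = 551,749.0645

CHF 551,749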